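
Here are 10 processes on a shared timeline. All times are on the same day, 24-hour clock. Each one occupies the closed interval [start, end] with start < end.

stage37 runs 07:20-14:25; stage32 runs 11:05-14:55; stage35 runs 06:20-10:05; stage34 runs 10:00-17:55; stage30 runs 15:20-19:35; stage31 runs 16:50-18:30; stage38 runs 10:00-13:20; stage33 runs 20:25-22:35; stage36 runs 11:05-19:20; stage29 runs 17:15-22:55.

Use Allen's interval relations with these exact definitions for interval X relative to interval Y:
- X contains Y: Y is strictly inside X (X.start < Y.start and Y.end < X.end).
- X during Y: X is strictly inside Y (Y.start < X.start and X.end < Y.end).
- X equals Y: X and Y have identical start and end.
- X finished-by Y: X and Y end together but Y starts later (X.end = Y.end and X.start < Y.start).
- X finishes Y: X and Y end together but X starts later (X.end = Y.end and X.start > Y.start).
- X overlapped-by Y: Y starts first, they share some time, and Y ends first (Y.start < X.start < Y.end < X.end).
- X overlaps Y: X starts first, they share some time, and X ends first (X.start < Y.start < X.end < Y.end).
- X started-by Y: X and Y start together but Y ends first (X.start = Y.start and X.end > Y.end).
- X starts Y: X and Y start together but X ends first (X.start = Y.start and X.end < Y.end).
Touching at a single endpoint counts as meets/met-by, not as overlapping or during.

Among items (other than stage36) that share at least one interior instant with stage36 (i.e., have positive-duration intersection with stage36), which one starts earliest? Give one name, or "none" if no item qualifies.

Target stage36 = [11:05, 19:20].
stage29 [17:15, 22:55] → overlapped-by → candidate.
stage30 [15:20, 19:35] → overlapped-by → candidate.
stage31 [16:50, 18:30] → during → candidate.
stage32 [11:05, 14:55] → starts → candidate.
stage33 [20:25, 22:35] → after → excluded.
stage34 [10:00, 17:55] → overlaps → candidate.
stage35 [06:20, 10:05] → before → excluded.
stage37 [07:20, 14:25] → overlaps → candidate.
stage38 [10:00, 13:20] → overlaps → candidate.
Among candidates, earliest start is 07:20 → stage37.

stage37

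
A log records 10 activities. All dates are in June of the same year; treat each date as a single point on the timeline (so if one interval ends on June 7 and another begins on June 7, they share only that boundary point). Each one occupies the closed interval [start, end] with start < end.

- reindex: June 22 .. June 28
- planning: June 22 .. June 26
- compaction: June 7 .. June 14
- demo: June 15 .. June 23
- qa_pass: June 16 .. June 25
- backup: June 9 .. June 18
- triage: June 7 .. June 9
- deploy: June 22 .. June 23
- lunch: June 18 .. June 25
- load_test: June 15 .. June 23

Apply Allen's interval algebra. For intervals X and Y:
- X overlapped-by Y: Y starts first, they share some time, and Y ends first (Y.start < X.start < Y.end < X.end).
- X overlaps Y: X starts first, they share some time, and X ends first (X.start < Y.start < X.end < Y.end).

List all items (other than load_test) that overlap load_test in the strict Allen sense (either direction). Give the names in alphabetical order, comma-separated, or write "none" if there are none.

Target load_test = [June 15, June 23].
backup [June 9, June 18] → overlaps → yes.
compaction [June 7, June 14] → before → no.
demo [June 15, June 23] → equals → no.
deploy [June 22, June 23] → finishes → no.
lunch [June 18, June 25] → overlapped-by → yes.
planning [June 22, June 26] → overlapped-by → yes.
qa_pass [June 16, June 25] → overlapped-by → yes.
reindex [June 22, June 28] → overlapped-by → yes.
triage [June 7, June 9] → before → no.
Result: backup, lunch, planning, qa_pass, reindex.

backup, lunch, planning, qa_pass, reindex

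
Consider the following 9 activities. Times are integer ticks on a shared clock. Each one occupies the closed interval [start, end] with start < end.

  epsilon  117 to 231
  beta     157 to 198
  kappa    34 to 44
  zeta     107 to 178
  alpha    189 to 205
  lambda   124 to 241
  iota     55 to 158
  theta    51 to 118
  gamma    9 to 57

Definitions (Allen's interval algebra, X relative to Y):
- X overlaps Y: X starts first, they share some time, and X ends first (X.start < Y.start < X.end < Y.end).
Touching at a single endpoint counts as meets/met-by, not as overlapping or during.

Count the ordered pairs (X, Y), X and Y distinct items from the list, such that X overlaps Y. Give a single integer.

Checking all 72 ordered pairs for relation 'overlaps'; matching pairs in alphabetical order:
(beta, alpha): beta overlaps alpha ✓
(epsilon, lambda): epsilon overlaps lambda ✓
(gamma, iota): gamma overlaps iota ✓
(gamma, theta): gamma overlaps theta ✓
(iota, beta): iota overlaps beta ✓
(iota, epsilon): iota overlaps epsilon ✓
(iota, lambda): iota overlaps lambda ✓
(iota, zeta): iota overlaps zeta ✓
(theta, epsilon): theta overlaps epsilon ✓
(theta, iota): theta overlaps iota ✓
(theta, zeta): theta overlaps zeta ✓
(zeta, beta): zeta overlaps beta ✓
(zeta, epsilon): zeta overlaps epsilon ✓
(zeta, lambda): zeta overlaps lambda ✓
Count: 14.

14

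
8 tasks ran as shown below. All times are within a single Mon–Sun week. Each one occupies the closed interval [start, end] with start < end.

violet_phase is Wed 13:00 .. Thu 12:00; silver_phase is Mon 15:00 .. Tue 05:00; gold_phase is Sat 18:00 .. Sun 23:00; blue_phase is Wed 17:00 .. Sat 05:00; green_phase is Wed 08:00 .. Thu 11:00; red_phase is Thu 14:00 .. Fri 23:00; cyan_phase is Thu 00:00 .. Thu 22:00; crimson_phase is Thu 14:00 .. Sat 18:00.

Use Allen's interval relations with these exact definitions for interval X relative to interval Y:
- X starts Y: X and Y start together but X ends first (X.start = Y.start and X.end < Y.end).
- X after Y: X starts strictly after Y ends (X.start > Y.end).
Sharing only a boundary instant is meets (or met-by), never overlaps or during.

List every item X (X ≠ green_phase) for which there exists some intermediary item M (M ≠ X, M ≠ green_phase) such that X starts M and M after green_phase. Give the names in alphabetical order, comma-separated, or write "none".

red_phase

Target green_phase = [Wed 08:00, Thu 11:00].
Intermediaries M with M after green_phase: crimson_phase, gold_phase, red_phase.
Via crimson_phase — items with X starts crimson_phase: red_phase.
Via gold_phase — items with X starts gold_phase: none.
Via red_phase — items with X starts red_phase: none.
Union: red_phase.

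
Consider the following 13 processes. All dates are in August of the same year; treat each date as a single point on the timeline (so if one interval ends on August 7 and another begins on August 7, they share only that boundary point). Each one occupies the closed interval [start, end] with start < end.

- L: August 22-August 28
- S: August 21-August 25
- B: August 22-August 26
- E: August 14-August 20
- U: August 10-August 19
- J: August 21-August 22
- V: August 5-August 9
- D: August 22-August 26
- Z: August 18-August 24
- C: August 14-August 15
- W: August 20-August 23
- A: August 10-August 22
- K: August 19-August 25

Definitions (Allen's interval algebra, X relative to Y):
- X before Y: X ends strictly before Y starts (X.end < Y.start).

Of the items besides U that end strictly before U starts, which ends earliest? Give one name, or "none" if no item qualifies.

V

Target U = [August 10, August 19].
A [August 10, August 22] → started-by → excluded.
B [August 22, August 26] → after → excluded.
C [August 14, August 15] → during → excluded.
D [August 22, August 26] → after → excluded.
E [August 14, August 20] → overlapped-by → excluded.
J [August 21, August 22] → after → excluded.
K [August 19, August 25] → met-by → excluded.
L [August 22, August 28] → after → excluded.
S [August 21, August 25] → after → excluded.
V [August 5, August 9] → before → candidate.
W [August 20, August 23] → after → excluded.
Z [August 18, August 24] → overlapped-by → excluded.
Among candidates, earliest end is August 9 → V.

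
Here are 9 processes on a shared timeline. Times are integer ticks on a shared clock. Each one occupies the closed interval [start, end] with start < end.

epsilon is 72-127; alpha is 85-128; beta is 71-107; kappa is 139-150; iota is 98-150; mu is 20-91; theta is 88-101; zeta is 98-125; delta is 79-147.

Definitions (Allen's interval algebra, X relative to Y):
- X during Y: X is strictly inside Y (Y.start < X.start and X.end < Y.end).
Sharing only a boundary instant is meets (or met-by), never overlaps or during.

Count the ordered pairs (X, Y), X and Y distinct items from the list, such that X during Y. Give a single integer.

8

Checking all 72 ordered pairs for relation 'during'; matching pairs in alphabetical order:
(alpha, delta): alpha during delta ✓
(theta, alpha): theta during alpha ✓
(theta, beta): theta during beta ✓
(theta, delta): theta during delta ✓
(theta, epsilon): theta during epsilon ✓
(zeta, alpha): zeta during alpha ✓
(zeta, delta): zeta during delta ✓
(zeta, epsilon): zeta during epsilon ✓
Count: 8.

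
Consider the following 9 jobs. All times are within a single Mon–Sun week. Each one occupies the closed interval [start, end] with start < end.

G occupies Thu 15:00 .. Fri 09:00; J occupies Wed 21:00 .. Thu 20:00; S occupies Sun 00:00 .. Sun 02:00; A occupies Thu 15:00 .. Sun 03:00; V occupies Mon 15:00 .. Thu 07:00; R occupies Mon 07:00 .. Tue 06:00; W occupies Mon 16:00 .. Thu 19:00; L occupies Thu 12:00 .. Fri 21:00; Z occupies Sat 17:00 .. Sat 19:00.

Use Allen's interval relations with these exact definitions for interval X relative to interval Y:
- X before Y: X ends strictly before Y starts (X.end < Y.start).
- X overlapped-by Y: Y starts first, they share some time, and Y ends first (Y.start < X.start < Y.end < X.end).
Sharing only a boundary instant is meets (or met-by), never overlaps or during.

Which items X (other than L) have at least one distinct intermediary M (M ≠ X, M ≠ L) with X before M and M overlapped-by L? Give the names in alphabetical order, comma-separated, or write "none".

Target L = [Thu 12:00, Fri 21:00].
Intermediaries M with M overlapped-by L: A.
Via A — items with X before A: R, V.
Union: R, V.

R, V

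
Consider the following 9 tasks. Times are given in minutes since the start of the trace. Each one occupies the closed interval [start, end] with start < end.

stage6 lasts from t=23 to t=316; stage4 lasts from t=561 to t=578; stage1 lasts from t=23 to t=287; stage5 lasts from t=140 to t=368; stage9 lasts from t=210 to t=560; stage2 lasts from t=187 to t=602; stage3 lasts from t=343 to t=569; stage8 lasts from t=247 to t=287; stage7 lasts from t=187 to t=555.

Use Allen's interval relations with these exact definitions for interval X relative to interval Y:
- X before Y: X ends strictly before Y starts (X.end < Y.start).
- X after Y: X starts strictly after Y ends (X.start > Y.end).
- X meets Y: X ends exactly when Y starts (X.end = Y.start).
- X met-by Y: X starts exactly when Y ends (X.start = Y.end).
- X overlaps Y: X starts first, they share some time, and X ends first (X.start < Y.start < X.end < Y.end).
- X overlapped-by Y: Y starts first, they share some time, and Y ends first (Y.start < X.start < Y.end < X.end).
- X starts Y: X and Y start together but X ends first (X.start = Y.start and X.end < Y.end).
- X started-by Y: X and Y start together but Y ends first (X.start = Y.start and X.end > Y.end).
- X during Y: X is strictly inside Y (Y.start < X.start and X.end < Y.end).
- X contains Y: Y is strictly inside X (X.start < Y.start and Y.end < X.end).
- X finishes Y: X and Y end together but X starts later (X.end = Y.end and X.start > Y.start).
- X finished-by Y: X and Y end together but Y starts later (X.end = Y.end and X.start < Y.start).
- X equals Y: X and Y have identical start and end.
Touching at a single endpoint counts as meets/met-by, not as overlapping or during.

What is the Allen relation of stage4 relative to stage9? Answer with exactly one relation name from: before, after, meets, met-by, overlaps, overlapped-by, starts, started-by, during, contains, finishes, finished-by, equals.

after

stage4 = [t=561, t=578]; stage9 = [t=210, t=560].
Compare endpoints: stage4.start > stage9.start, stage4.start > stage9.end, stage4.end > stage9.start, stage4.end > stage9.end.
That pattern is 'after'.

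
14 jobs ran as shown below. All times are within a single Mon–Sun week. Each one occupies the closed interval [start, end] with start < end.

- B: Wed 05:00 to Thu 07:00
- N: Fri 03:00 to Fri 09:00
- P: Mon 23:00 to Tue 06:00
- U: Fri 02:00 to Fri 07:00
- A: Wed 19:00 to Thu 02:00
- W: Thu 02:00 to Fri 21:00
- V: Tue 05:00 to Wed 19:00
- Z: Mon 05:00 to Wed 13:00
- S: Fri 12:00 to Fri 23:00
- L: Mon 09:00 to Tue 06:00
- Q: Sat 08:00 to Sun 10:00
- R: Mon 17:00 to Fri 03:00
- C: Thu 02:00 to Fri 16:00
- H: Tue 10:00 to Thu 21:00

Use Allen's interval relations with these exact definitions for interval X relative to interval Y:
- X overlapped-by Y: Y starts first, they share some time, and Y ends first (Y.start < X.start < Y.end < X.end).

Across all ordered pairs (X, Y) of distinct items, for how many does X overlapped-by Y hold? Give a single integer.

Checking all 182 ordered pairs for relation 'overlapped-by'; matching pairs in alphabetical order:
(B, V): B overlapped-by V ✓
(B, Z): B overlapped-by Z ✓
(C, B): C overlapped-by B ✓
(C, H): C overlapped-by H ✓
(C, R): C overlapped-by R ✓
(H, V): H overlapped-by V ✓
(H, Z): H overlapped-by Z ✓
(N, U): N overlapped-by U ✓
(R, L): R overlapped-by L ✓
(R, Z): R overlapped-by Z ✓
(S, C): S overlapped-by C ✓
(S, W): S overlapped-by W ✓
(U, R): U overlapped-by R ✓
(V, L): V overlapped-by L ✓
(V, P): V overlapped-by P ✓
(V, Z): V overlapped-by Z ✓
(W, B): W overlapped-by B ✓
(W, H): W overlapped-by H ✓
(W, R): W overlapped-by R ✓
Count: 19.

19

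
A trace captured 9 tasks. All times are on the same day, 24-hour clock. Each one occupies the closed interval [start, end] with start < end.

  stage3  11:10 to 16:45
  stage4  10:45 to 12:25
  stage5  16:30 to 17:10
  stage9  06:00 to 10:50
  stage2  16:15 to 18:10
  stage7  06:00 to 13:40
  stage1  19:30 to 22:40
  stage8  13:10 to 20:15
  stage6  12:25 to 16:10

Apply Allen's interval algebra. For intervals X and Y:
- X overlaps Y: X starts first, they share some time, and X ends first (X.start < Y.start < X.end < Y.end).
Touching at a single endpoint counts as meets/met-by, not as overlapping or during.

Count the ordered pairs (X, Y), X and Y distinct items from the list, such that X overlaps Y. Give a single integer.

Checking all 72 ordered pairs for relation 'overlaps'; matching pairs in alphabetical order:
(stage3, stage2): stage3 overlaps stage2 ✓
(stage3, stage5): stage3 overlaps stage5 ✓
(stage3, stage8): stage3 overlaps stage8 ✓
(stage4, stage3): stage4 overlaps stage3 ✓
(stage6, stage8): stage6 overlaps stage8 ✓
(stage7, stage3): stage7 overlaps stage3 ✓
(stage7, stage6): stage7 overlaps stage6 ✓
(stage7, stage8): stage7 overlaps stage8 ✓
(stage8, stage1): stage8 overlaps stage1 ✓
(stage9, stage4): stage9 overlaps stage4 ✓
Count: 10.

10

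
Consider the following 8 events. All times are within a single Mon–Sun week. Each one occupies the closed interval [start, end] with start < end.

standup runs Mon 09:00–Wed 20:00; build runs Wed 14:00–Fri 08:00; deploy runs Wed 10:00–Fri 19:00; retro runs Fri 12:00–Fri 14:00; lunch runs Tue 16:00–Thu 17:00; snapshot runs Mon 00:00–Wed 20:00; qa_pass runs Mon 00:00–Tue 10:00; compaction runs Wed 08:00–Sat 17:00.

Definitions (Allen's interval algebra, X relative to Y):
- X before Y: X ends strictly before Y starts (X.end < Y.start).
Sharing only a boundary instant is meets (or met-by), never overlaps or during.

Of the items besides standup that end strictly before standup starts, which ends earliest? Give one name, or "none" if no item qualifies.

Target standup = [Mon 09:00, Wed 20:00].
build [Wed 14:00, Fri 08:00] → overlapped-by → excluded.
compaction [Wed 08:00, Sat 17:00] → overlapped-by → excluded.
deploy [Wed 10:00, Fri 19:00] → overlapped-by → excluded.
lunch [Tue 16:00, Thu 17:00] → overlapped-by → excluded.
qa_pass [Mon 00:00, Tue 10:00] → overlaps → excluded.
retro [Fri 12:00, Fri 14:00] → after → excluded.
snapshot [Mon 00:00, Wed 20:00] → finished-by → excluded.
No candidates → none.

none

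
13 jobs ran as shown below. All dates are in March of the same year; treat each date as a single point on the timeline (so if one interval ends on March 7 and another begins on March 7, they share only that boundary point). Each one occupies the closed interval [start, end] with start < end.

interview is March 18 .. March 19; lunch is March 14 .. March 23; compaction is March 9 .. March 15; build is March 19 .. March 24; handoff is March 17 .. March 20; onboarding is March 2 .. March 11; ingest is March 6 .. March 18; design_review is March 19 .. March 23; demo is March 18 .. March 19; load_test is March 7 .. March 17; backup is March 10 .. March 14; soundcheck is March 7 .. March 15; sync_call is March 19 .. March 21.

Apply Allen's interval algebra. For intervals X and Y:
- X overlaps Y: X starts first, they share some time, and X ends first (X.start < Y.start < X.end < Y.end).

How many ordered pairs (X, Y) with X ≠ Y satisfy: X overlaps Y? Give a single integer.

Checking all 156 ordered pairs for relation 'overlaps'; matching pairs in alphabetical order:
(compaction, lunch): compaction overlaps lunch ✓
(handoff, build): handoff overlaps build ✓
(handoff, design_review): handoff overlaps design_review ✓
(handoff, sync_call): handoff overlaps sync_call ✓
(ingest, handoff): ingest overlaps handoff ✓
(ingest, lunch): ingest overlaps lunch ✓
(load_test, lunch): load_test overlaps lunch ✓
(lunch, build): lunch overlaps build ✓
(onboarding, backup): onboarding overlaps backup ✓
(onboarding, compaction): onboarding overlaps compaction ✓
(onboarding, ingest): onboarding overlaps ingest ✓
(onboarding, load_test): onboarding overlaps load_test ✓
(onboarding, soundcheck): onboarding overlaps soundcheck ✓
(soundcheck, lunch): soundcheck overlaps lunch ✓
Count: 14.

14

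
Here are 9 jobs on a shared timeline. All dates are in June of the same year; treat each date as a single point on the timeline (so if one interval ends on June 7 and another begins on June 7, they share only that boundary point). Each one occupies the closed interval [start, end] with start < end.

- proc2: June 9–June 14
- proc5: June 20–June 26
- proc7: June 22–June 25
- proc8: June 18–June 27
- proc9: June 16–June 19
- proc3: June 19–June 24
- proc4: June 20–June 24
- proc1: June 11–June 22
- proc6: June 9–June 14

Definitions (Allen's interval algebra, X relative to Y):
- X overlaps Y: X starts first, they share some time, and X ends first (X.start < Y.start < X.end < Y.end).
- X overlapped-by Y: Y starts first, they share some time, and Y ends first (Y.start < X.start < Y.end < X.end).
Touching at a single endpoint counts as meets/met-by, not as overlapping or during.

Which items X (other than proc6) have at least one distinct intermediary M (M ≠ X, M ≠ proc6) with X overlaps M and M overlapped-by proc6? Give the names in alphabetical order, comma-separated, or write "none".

Target proc6 = [June 9, June 14].
Intermediaries M with M overlapped-by proc6: proc1.
Via proc1 — items with X overlaps proc1: proc2.
Union: proc2.

proc2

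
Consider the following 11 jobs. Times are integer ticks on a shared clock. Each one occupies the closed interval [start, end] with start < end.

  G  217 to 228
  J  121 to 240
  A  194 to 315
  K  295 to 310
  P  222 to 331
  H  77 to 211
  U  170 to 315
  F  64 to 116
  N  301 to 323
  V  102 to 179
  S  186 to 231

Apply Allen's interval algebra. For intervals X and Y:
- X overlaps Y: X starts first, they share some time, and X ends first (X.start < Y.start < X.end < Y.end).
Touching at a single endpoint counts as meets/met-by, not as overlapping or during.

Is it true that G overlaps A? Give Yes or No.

G = [217, 228], A = [194, 315].
Actual relation of G to A: during.
Asked whether 'overlaps' holds → No.

No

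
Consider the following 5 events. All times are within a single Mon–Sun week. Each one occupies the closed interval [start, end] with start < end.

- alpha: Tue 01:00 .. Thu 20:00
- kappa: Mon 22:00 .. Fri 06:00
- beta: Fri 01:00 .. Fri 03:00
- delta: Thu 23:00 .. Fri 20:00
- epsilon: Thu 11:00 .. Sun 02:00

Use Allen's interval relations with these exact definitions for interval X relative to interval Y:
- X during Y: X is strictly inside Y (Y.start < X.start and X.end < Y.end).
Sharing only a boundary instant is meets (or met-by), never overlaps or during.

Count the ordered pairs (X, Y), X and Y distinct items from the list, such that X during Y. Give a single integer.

Checking all 20 ordered pairs for relation 'during'; matching pairs in alphabetical order:
(alpha, kappa): alpha during kappa ✓
(beta, delta): beta during delta ✓
(beta, epsilon): beta during epsilon ✓
(beta, kappa): beta during kappa ✓
(delta, epsilon): delta during epsilon ✓
Count: 5.

5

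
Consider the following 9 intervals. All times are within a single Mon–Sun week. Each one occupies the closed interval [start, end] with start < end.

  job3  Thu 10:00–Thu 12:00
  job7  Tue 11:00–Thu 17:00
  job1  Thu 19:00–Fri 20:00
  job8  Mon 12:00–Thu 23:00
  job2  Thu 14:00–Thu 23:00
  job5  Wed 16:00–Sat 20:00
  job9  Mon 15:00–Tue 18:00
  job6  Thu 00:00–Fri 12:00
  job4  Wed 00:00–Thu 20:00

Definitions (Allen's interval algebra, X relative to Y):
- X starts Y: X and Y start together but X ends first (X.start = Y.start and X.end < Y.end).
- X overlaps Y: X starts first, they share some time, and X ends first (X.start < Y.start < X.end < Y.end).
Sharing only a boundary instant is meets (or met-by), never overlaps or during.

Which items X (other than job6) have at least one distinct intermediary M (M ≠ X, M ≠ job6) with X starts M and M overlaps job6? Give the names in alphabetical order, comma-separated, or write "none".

Target job6 = [Thu 00:00, Fri 12:00].
Intermediaries M with M overlaps job6: job4, job7, job8.
Via job4 — items with X starts job4: none.
Via job7 — items with X starts job7: none.
Via job8 — items with X starts job8: none.
Union: none.

none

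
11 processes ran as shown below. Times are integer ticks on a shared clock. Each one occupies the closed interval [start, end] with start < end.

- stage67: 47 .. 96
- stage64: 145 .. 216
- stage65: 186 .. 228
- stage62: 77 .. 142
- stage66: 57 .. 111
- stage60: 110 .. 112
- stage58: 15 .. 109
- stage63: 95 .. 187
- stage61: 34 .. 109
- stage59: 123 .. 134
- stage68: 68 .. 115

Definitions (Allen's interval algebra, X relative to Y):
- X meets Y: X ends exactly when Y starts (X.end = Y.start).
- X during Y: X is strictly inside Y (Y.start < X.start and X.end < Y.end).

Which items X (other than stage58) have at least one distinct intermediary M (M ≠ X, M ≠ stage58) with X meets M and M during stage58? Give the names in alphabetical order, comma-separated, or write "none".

none

Target stage58 = [15, 109].
Intermediaries M with M during stage58: stage67.
Via stage67 — items with X meets stage67: none.
Union: none.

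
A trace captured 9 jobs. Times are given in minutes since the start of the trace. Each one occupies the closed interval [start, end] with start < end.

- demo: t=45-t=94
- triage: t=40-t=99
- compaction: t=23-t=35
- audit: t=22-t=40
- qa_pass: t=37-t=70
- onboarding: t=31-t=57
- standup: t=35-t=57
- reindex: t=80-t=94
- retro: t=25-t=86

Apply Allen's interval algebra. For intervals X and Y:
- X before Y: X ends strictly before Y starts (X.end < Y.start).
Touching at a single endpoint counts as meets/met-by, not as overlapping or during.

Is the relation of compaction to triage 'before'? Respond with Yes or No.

Yes

compaction = [t=23, t=35], triage = [t=40, t=99].
Actual relation of compaction to triage: before.
Asked whether 'before' holds → Yes.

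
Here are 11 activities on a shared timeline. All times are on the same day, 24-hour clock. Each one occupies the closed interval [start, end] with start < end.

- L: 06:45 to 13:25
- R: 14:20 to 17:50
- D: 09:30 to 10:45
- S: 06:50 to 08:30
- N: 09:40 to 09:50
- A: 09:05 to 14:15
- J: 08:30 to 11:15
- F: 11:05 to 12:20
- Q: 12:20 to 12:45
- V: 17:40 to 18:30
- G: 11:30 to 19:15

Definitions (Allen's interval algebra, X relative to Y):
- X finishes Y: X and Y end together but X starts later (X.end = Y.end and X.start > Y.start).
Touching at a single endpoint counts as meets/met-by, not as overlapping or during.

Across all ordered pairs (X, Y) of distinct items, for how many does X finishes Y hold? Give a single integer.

0

Checking all 110 ordered pairs for relation 'finishes'; matching pairs in alphabetical order:
No pair satisfies it.
Count: 0.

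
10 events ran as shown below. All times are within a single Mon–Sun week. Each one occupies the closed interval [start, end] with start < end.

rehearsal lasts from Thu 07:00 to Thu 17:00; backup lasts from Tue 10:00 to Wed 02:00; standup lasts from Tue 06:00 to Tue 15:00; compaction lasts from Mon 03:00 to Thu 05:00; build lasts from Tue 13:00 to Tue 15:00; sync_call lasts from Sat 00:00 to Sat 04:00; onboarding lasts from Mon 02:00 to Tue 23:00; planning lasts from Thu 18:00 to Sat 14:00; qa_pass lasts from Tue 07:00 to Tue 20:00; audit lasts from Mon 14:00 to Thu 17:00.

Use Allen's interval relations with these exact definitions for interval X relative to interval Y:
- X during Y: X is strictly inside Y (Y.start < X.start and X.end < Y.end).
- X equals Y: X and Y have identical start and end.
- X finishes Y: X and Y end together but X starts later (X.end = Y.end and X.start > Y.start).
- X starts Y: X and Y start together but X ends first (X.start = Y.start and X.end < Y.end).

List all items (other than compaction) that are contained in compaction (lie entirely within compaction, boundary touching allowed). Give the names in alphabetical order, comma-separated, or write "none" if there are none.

Target compaction = [Mon 03:00, Thu 05:00].
audit [Mon 14:00, Thu 17:00] → overlapped-by → no.
backup [Tue 10:00, Wed 02:00] → during → yes.
build [Tue 13:00, Tue 15:00] → during → yes.
onboarding [Mon 02:00, Tue 23:00] → overlaps → no.
planning [Thu 18:00, Sat 14:00] → after → no.
qa_pass [Tue 07:00, Tue 20:00] → during → yes.
rehearsal [Thu 07:00, Thu 17:00] → after → no.
standup [Tue 06:00, Tue 15:00] → during → yes.
sync_call [Sat 00:00, Sat 04:00] → after → no.
Result: backup, build, qa_pass, standup.

backup, build, qa_pass, standup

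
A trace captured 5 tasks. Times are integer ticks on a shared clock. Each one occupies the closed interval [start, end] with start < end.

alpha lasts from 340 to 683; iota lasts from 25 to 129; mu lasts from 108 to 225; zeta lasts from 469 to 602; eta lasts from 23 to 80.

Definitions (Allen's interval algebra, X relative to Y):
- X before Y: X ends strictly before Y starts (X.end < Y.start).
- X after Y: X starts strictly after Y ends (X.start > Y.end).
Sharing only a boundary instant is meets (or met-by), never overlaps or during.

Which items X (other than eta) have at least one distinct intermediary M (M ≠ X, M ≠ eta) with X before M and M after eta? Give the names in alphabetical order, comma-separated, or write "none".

iota, mu

Target eta = [23, 80].
Intermediaries M with M after eta: alpha, mu, zeta.
Via alpha — items with X before alpha: iota, mu.
Via mu — items with X before mu: none.
Via zeta — items with X before zeta: iota, mu.
Union: iota, mu.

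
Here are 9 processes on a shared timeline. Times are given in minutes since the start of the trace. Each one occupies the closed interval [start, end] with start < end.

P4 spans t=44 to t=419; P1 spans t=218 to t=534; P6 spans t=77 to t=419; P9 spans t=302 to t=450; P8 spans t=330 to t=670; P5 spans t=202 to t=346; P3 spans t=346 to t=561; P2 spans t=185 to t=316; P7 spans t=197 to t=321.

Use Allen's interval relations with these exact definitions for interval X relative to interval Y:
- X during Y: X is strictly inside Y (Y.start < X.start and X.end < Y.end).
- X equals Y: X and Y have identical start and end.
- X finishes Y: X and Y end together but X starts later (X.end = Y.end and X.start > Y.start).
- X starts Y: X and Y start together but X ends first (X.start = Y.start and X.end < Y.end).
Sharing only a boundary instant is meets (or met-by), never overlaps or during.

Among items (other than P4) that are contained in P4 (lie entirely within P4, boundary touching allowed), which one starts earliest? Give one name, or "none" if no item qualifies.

P6

Target P4 = [t=44, t=419].
P1 [t=218, t=534] → overlapped-by → excluded.
P2 [t=185, t=316] → during → candidate.
P3 [t=346, t=561] → overlapped-by → excluded.
P5 [t=202, t=346] → during → candidate.
P6 [t=77, t=419] → finishes → candidate.
P7 [t=197, t=321] → during → candidate.
P8 [t=330, t=670] → overlapped-by → excluded.
P9 [t=302, t=450] → overlapped-by → excluded.
Among candidates, earliest start is t=77 → P6.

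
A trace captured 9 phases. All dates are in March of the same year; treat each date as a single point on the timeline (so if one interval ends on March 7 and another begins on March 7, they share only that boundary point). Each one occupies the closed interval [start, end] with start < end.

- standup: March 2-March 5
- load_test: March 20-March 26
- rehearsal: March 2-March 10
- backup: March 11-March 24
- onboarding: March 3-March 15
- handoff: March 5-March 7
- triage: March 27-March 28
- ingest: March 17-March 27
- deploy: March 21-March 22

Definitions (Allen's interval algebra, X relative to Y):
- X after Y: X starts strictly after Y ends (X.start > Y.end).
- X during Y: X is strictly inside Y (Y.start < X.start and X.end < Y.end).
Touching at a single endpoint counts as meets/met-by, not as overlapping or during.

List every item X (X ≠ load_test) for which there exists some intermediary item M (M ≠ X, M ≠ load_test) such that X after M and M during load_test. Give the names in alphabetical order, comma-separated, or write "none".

triage

Target load_test = [March 20, March 26].
Intermediaries M with M during load_test: deploy.
Via deploy — items with X after deploy: triage.
Union: triage.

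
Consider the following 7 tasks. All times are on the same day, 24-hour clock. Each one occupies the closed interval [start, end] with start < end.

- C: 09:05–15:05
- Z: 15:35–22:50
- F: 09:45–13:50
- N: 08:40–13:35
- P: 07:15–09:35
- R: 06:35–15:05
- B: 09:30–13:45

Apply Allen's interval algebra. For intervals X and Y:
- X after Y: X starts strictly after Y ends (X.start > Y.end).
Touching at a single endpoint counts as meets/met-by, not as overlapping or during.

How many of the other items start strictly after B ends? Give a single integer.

Target B = [09:30, 13:45].
C [09:05, 15:05] → contains → no.
F [09:45, 13:50] → overlapped-by → no.
N [08:40, 13:35] → overlaps → no.
P [07:15, 09:35] → overlaps → no.
R [06:35, 15:05] → contains → no.
Z [15:35, 22:50] → after → counts.
Total: 1.

1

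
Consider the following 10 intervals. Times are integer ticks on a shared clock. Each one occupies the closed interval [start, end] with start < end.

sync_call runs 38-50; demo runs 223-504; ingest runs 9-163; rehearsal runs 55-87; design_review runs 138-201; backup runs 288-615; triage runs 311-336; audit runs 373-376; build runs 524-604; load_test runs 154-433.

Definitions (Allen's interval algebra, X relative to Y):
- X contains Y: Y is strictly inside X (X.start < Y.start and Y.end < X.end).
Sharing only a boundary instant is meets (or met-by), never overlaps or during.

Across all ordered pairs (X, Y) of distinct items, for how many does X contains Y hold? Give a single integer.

Checking all 90 ordered pairs for relation 'contains'; matching pairs in alphabetical order:
(backup, audit): backup contains audit ✓
(backup, build): backup contains build ✓
(backup, triage): backup contains triage ✓
(demo, audit): demo contains audit ✓
(demo, triage): demo contains triage ✓
(ingest, rehearsal): ingest contains rehearsal ✓
(ingest, sync_call): ingest contains sync_call ✓
(load_test, audit): load_test contains audit ✓
(load_test, triage): load_test contains triage ✓
Count: 9.

9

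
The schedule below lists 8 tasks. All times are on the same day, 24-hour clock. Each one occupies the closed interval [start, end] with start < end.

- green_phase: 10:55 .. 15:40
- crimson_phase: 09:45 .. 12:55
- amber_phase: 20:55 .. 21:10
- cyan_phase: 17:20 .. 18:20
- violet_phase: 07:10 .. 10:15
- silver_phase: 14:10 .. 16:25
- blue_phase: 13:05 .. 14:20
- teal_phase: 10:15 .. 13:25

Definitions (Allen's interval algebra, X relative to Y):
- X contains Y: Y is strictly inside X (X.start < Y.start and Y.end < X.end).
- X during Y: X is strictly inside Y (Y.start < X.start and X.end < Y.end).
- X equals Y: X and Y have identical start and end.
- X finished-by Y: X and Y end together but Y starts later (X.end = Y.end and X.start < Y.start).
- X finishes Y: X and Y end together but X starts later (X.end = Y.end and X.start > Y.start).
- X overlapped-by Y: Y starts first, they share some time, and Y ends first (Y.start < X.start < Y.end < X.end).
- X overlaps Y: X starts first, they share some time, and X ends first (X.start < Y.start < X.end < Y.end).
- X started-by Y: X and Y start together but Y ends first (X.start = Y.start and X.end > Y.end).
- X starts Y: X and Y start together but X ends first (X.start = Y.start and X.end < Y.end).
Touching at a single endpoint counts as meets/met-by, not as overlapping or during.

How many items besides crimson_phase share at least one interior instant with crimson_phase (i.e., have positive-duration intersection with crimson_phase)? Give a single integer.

3

Target crimson_phase = [09:45, 12:55].
amber_phase [20:55, 21:10] → after → no.
blue_phase [13:05, 14:20] → after → no.
cyan_phase [17:20, 18:20] → after → no.
green_phase [10:55, 15:40] → overlapped-by → counts.
silver_phase [14:10, 16:25] → after → no.
teal_phase [10:15, 13:25] → overlapped-by → counts.
violet_phase [07:10, 10:15] → overlaps → counts.
Total: 3.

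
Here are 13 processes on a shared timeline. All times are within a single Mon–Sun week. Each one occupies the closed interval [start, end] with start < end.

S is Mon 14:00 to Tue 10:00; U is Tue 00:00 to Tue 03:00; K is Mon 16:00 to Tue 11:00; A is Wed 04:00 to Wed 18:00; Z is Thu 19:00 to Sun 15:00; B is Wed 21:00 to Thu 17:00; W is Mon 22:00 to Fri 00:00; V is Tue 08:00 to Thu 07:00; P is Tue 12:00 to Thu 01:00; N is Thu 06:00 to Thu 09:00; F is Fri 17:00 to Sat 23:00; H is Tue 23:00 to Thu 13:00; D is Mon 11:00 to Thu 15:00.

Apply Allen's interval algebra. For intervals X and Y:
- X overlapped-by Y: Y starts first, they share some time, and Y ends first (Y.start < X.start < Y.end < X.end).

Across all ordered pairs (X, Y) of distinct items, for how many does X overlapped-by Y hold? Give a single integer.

Checking all 156 ordered pairs for relation 'overlapped-by'; matching pairs in alphabetical order:
(B, D): B overlapped-by D ✓
(B, H): B overlapped-by H ✓
(B, P): B overlapped-by P ✓
(B, V): B overlapped-by V ✓
(H, P): H overlapped-by P ✓
(H, V): H overlapped-by V ✓
(K, S): K overlapped-by S ✓
(N, V): N overlapped-by V ✓
(V, K): V overlapped-by K ✓
(V, S): V overlapped-by S ✓
(W, D): W overlapped-by D ✓
(W, K): W overlapped-by K ✓
(W, S): W overlapped-by S ✓
(Z, W): Z overlapped-by W ✓
Count: 14.

14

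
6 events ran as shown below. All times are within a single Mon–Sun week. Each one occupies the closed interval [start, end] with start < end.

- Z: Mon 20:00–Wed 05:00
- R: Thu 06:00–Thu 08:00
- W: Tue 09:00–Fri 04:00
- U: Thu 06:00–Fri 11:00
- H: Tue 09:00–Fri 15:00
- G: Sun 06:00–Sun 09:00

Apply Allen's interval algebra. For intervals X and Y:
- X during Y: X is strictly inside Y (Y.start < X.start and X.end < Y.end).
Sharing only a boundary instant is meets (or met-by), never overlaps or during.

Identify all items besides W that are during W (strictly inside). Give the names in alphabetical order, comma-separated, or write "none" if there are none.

R

Target W = [Tue 09:00, Fri 04:00].
G [Sun 06:00, Sun 09:00] → after → no.
H [Tue 09:00, Fri 15:00] → started-by → no.
R [Thu 06:00, Thu 08:00] → during → yes.
U [Thu 06:00, Fri 11:00] → overlapped-by → no.
Z [Mon 20:00, Wed 05:00] → overlaps → no.
Result: R.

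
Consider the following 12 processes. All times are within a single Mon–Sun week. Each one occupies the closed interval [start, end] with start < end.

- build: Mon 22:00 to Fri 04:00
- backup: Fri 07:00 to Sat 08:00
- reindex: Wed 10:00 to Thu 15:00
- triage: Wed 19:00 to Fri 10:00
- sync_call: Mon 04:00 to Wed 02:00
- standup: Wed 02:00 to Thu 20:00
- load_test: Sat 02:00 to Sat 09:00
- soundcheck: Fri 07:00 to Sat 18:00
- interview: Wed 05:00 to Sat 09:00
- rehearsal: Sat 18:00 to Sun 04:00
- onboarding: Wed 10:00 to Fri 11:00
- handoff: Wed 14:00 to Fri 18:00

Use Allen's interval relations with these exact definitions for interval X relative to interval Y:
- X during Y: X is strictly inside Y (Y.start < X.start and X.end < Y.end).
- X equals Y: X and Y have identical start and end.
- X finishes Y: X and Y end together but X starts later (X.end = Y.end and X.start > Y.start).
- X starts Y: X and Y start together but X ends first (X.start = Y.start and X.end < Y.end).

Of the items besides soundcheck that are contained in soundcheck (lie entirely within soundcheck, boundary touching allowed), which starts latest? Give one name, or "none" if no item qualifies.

load_test

Target soundcheck = [Fri 07:00, Sat 18:00].
backup [Fri 07:00, Sat 08:00] → starts → candidate.
build [Mon 22:00, Fri 04:00] → before → excluded.
handoff [Wed 14:00, Fri 18:00] → overlaps → excluded.
interview [Wed 05:00, Sat 09:00] → overlaps → excluded.
load_test [Sat 02:00, Sat 09:00] → during → candidate.
onboarding [Wed 10:00, Fri 11:00] → overlaps → excluded.
rehearsal [Sat 18:00, Sun 04:00] → met-by → excluded.
reindex [Wed 10:00, Thu 15:00] → before → excluded.
standup [Wed 02:00, Thu 20:00] → before → excluded.
sync_call [Mon 04:00, Wed 02:00] → before → excluded.
triage [Wed 19:00, Fri 10:00] → overlaps → excluded.
Among candidates, latest start is Sat 02:00 → load_test.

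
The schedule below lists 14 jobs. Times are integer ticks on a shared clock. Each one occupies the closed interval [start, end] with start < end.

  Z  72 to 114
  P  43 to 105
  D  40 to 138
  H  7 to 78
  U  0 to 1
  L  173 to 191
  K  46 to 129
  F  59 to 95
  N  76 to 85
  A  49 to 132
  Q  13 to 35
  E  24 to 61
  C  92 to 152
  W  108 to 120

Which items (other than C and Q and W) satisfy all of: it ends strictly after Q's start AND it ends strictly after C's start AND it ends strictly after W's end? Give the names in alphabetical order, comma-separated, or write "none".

Conditions: its end is strictly after Q's start (X.end > 13) AND its end is strictly after C's start (X.end > 92) AND its end is strictly after W's end (X.end > 120).
A: end 132 > 13? ✓; end 132 > 92? ✓; end 132 > 120? ✓ → yes.
D: end 138 > 13? ✓; end 138 > 92? ✓; end 138 > 120? ✓ → yes.
E: end 61 > 13? ✓; end 61 > 92? ✗; end 61 > 120? ✗ → no.
F: end 95 > 13? ✓; end 95 > 92? ✓; end 95 > 120? ✗ → no.
H: end 78 > 13? ✓; end 78 > 92? ✗; end 78 > 120? ✗ → no.
K: end 129 > 13? ✓; end 129 > 92? ✓; end 129 > 120? ✓ → yes.
L: end 191 > 13? ✓; end 191 > 92? ✓; end 191 > 120? ✓ → yes.
N: end 85 > 13? ✓; end 85 > 92? ✗; end 85 > 120? ✗ → no.
P: end 105 > 13? ✓; end 105 > 92? ✓; end 105 > 120? ✗ → no.
U: end 1 > 13? ✗; end 1 > 92? ✗; end 1 > 120? ✗ → no.
Z: end 114 > 13? ✓; end 114 > 92? ✓; end 114 > 120? ✗ → no.
Result: A, D, K, L.

A, D, K, L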